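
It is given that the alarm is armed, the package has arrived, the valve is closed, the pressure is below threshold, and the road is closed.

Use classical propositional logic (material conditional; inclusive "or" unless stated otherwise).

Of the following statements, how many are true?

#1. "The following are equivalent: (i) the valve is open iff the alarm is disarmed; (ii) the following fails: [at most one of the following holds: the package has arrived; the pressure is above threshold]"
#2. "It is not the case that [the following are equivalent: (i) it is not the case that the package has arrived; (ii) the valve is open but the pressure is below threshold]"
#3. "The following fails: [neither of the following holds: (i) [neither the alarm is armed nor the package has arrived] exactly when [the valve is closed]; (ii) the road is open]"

Let W = "the valve is open" (F), N = "the alarm is armed" (T), D = "the package has arrived" (T), S = "the pressure is above threshold" (F), Q = "the road is closed" (T).

#1: Parsed as (W ↔ ¬N) ↔ ¬(D ↑ S)

¬N = ¬T = F
W ↔ ¬N = F ↔ F = T
D ↑ S = T ↑ F = T
¬(D ↑ S) = ¬T = F
(W ↔ ¬N) ↔ ¬(D ↑ S) = T ↔ F = F
Thus #1 is false.

#2: In symbols: ¬(¬D ↔ (W ∧ ¬S))

¬D = ¬T = F
¬S = ¬F = T
W ∧ ¬S = F ∧ T = F
¬D ↔ (W ∧ ¬S) = F ↔ F = T
¬(¬D ↔ (W ∧ ¬S)) = ¬T = F
So #2 is false.

#3: Formalization: ¬(((N ↓ D) ↔ ¬W) ↓ ¬Q)

N ↓ D = T ↓ T = F
¬W = ¬F = T
(N ↓ D) ↔ ¬W = F ↔ T = F
¬Q = ¬T = F
((N ↓ D) ↔ ¬W) ↓ ¬Q = F ↓ F = T
¬(((N ↓ D) ↔ ¬W) ↓ ¬Q) = ¬T = F
So #3 is false.

0 of the 3 statements are true (none).

0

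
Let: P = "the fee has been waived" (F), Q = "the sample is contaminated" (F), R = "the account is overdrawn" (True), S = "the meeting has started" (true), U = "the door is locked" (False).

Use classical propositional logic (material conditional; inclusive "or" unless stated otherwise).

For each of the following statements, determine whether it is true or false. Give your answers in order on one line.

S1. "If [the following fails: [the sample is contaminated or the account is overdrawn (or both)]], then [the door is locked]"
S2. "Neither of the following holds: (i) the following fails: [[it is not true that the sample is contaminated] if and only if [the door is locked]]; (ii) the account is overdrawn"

S1 true / S2 false

S1: Parsed as ¬(Q ∨ R) → U

Q ∨ R = F ∨ T = T
¬(Q ∨ R) = ¬T = F
¬(Q ∨ R) → U = F → F = T
So S1 is true.

S2: Formalization: ¬(¬Q ↔ U) ↓ R

¬Q = ¬F = T
¬Q ↔ U = T ↔ F = F
¬(¬Q ↔ U) = ¬F = T
¬(¬Q ↔ U) ↓ R = T ↓ T = F
Hence S2 is false.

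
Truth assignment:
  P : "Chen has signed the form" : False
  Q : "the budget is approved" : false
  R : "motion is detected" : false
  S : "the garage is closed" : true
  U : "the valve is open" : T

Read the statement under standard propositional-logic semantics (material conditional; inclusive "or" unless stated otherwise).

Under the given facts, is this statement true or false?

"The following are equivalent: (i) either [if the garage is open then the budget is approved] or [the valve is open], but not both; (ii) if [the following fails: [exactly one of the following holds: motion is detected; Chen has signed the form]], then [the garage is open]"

Values: S=T, Q=F, U=T, R=F, P=F.
Formalization: ((~S -> Q) xor U) <-> (~(R xor P) -> ~S)

~S = ~T = F
~S -> Q = F -> F = T
(~S -> Q) xor U = T xor T = F
R xor P = F xor F = F
~(R xor P) = ~F = T
~S = ~T = F
~(R xor P) -> ~S = T -> F = F
((~S -> Q) xor U) <-> (~(R xor P) -> ~S) = F <-> F = T

True.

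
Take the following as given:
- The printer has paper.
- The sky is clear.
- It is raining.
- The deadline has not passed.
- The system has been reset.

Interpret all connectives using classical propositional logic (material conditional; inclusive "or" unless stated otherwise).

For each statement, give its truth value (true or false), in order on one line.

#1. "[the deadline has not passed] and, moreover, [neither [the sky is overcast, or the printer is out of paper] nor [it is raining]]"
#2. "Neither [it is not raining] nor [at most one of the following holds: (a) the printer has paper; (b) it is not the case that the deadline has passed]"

Let S = "the deadline has passed" (F), Q = "the sky is overcast" (F), P = "the printer has paper" (T), R = "it is raining" (T).

#1: This is ¬S ∧ ((Q ∨ ¬P) ↓ R).

¬S = ¬F = T
¬P = ¬T = F
Q ∨ ¬P = F ∨ F = F
(Q ∨ ¬P) ↓ R = F ↓ T = F
¬S ∧ ((Q ∨ ¬P) ↓ R) = T ∧ F = F
Thus #1 is false.

#2: Parsed as ¬R ↓ (P ↑ ¬S)

¬R = ¬T = F
¬S = ¬F = T
P ↑ ¬S = T ↑ T = F
¬R ↓ (P ↑ ¬S) = F ↓ F = T
So #2 is true.

#1 false; #2 true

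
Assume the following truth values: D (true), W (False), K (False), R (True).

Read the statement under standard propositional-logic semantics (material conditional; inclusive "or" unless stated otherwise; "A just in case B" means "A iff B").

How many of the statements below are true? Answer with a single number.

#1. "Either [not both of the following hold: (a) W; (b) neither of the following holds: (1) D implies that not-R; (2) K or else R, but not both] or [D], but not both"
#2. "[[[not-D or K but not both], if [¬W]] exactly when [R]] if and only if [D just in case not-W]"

#1: Parsed as (W nand ((D -> ~R) nor (K xor R))) xor D

~R = ~T = F
D -> ~R = T -> F = F
K xor R = F xor T = T
(D -> ~R) nor (K xor R) = F nor T = F
W nand ((D -> ~R) nor (K xor R)) = F nand F = T
(W nand ((D -> ~R) nor (K xor R))) xor D = T xor T = F
Hence #1 is false.

#2: Formalization: ((~W -> (~D xor K)) <-> R) <-> (D <-> ~W)

~W = ~F = T
~D = ~T = F
~D xor K = F xor F = F
~W -> (~D xor K) = T -> F = F
(~W -> (~D xor K)) <-> R = F <-> T = F
~W = ~F = T
D <-> ~W = T <-> T = T
((~W -> (~D xor K)) <-> R) <-> (D <-> ~W) = F <-> T = F
So #2 is false.

Count: 0.

0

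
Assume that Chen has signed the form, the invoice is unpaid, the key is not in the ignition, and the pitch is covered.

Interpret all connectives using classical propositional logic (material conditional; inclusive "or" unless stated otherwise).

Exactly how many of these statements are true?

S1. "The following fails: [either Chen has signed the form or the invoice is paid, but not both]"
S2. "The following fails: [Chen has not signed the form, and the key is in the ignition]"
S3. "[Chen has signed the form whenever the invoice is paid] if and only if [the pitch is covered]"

Let R = "Chen has signed the form" (T), Q = "the invoice is paid" (F), L = "the key is in the ignition" (F), P = "the pitch is covered" (T).

S1: Parsed as ~(R xor Q)

R xor Q = T xor F = T
~(R xor Q) = ~T = F
So S1 is false.

S2: Parsed as ~(~R & L)

~R = ~T = F
~R & L = F & F = F
~(~R & L) = ~F = T
Thus S2 is true.

S3: Parsed as (Q -> R) <-> P

Q -> R = F -> T = T
(Q -> R) <-> P = T <-> T = T
Thus S3 is true.

True statements: 2 (S2, S3).

2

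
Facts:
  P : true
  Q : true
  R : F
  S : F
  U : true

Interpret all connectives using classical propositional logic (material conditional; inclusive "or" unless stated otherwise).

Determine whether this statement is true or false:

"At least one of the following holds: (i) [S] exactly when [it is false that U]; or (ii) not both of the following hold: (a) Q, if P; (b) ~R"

The statement is true.

Values: S=False, U=True, P=True, Q=True, R=False.
This is (S iff not U) or ((P -> Q) nand not R).

not U = not True = False
S iff not U = False iff False = True
P -> Q = True -> True = True
not R = not False = True
(P -> Q) nand not R = True nand True = False
(S iff not U) or ((P -> Q) nand not R) = True or False = True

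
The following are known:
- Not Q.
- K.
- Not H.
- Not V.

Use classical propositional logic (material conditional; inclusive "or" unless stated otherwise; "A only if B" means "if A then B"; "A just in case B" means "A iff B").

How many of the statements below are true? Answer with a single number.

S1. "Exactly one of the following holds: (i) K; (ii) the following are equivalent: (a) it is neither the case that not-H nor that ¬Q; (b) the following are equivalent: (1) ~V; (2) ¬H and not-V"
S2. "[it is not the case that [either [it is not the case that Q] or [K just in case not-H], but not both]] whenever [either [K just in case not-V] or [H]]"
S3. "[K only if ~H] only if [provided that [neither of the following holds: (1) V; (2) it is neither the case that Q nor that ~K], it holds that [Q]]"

S1: Parsed as K ⊕ ((¬H ↓ ¬Q) ↔ (¬V ↔ (¬H ∧ ¬V)))

¬H = ¬F = T
¬Q = ¬F = T
¬H ↓ ¬Q = T ↓ T = F
¬V = ¬F = T
¬H = ¬F = T
¬V = ¬F = T
¬H ∧ ¬V = T ∧ T = T
¬V ↔ (¬H ∧ ¬V) = T ↔ T = T
(¬H ↓ ¬Q) ↔ (¬V ↔ (¬H ∧ ¬V)) = F ↔ T = F
K ⊕ ((¬H ↓ ¬Q) ↔ (¬V ↔ (¬H ∧ ¬V))) = T ⊕ F = T
So S1 is true.

S2: This is ((K ↔ ¬V) ∨ H) → ¬(¬Q ⊕ (K ↔ ¬H)).

¬V = ¬F = T
K ↔ ¬V = T ↔ T = T
(K ↔ ¬V) ∨ H = T ∨ F = T
¬Q = ¬F = T
¬H = ¬F = T
K ↔ ¬H = T ↔ T = T
¬Q ⊕ (K ↔ ¬H) = T ⊕ T = F
¬(¬Q ⊕ (K ↔ ¬H)) = ¬F = T
((K ↔ ¬V) ∨ H) → ¬(¬Q ⊕ (K ↔ ¬H)) = T → T = T
Hence S2 is true.

S3: This is (K → ¬H) → ((V ↓ (Q ↓ ¬K)) → Q).

¬H = ¬F = T
K → ¬H = T → T = T
¬K = ¬T = F
Q ↓ ¬K = F ↓ F = T
V ↓ (Q ↓ ¬K) = F ↓ T = F
(V ↓ (Q ↓ ¬K)) → Q = F → F = T
(K → ¬H) → ((V ↓ (Q ↓ ¬K)) → Q) = T → T = T
Thus S3 is true.

True statements: 3 (S1, S2, S3).

3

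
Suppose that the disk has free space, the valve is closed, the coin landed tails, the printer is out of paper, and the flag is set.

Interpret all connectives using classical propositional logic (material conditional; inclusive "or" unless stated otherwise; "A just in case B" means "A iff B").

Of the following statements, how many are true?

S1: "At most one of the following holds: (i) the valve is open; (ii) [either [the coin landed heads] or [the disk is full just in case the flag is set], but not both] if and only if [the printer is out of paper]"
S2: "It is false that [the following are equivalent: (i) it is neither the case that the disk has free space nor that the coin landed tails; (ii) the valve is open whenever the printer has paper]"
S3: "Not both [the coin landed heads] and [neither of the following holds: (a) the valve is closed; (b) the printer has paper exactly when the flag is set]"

Let V = "the valve is open" (F), S = "the coin landed heads" (F), H = "the disk is full" (F), M = "the flag is set" (T), D = "the printer has paper" (F).

S1: In symbols: V ↑ ((S ⊕ (H ↔ M)) ↔ ¬D)

H ↔ M = F ↔ T = F
S ⊕ (H ↔ M) = F ⊕ F = F
¬D = ¬F = T
(S ⊕ (H ↔ M)) ↔ ¬D = F ↔ T = F
V ↑ ((S ⊕ (H ↔ M)) ↔ ¬D) = F ↑ F = T
So S1 is true.

S2: Parsed as ¬((¬H ↓ ¬S) ↔ (D → V))

¬H = ¬F = T
¬S = ¬F = T
¬H ↓ ¬S = T ↓ T = F
D → V = F → F = T
(¬H ↓ ¬S) ↔ (D → V) = F ↔ T = F
¬((¬H ↓ ¬S) ↔ (D → V)) = ¬F = T
Thus S2 is true.

S3: In symbols: S ↑ (¬V ↓ (D ↔ M))

¬V = ¬F = T
D ↔ M = F ↔ T = F
¬V ↓ (D ↔ M) = T ↓ F = F
S ↑ (¬V ↓ (D ↔ M)) = F ↑ F = T
Hence S3 is true.

3 of the 3 statements are true.

3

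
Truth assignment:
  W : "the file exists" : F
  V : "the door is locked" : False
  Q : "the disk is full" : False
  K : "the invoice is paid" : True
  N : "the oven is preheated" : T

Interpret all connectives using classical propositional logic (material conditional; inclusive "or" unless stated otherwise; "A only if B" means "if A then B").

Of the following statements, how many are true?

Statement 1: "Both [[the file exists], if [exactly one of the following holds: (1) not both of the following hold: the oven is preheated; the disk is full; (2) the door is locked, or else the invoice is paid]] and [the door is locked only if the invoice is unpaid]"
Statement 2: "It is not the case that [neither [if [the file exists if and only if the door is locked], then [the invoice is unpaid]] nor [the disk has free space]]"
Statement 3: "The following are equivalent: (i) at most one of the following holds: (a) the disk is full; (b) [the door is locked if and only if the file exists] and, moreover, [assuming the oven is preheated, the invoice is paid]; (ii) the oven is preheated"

Statement 1: Parsed as (((N nand Q) xor (V | K)) -> W) & (V -> ~K)

N nand Q = T nand F = T
V | K = F | T = T
(N nand Q) xor (V | K) = T xor T = F
((N nand Q) xor (V | K)) -> W = F -> F = T
~K = ~T = F
V -> ~K = F -> F = T
(((N nand Q) xor (V | K)) -> W) & (V -> ~K) = T & T = T
Thus Statement 1 is true.

Statement 2: Formalization: ~(((W <-> V) -> ~K) nor ~Q)

W <-> V = F <-> F = T
~K = ~T = F
(W <-> V) -> ~K = T -> F = F
~Q = ~F = T
((W <-> V) -> ~K) nor ~Q = F nor T = F
~(((W <-> V) -> ~K) nor ~Q) = ~F = T
Thus Statement 2 is true.

Statement 3: Formalization: (Q nand ((V <-> W) & (N -> K))) <-> N

V <-> W = F <-> F = T
N -> K = T -> T = T
(V <-> W) & (N -> K) = T & T = T
Q nand ((V <-> W) & (N -> K)) = F nand T = T
(Q nand ((V <-> W) & (N -> K))) <-> N = T <-> T = T
Hence Statement 3 is true.

Count: 3.

3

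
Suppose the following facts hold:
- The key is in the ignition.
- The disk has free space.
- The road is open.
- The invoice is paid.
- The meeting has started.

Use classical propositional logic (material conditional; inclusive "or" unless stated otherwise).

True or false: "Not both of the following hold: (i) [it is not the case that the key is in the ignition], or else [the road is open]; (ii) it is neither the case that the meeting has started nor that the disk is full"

True.

Let P = "the key is in the ignition" (T), R = "the road is closed" (F), U = "the meeting has started" (T), Q = "the disk is full" (F).
Parsed as (~P | ~R) nand (U nor Q)

~P = ~T = F
~R = ~F = T
~P | ~R = F | T = T
U nor Q = T nor F = F
(~P | ~R) nand (U nor Q) = T nand F = T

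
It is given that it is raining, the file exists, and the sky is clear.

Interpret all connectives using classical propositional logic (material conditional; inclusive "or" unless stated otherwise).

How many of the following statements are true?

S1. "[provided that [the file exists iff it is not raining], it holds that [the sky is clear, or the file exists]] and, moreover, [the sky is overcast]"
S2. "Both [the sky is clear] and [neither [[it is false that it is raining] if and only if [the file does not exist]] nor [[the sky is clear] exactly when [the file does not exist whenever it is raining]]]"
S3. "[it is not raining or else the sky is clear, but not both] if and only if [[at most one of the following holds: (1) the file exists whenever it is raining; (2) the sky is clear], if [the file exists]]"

0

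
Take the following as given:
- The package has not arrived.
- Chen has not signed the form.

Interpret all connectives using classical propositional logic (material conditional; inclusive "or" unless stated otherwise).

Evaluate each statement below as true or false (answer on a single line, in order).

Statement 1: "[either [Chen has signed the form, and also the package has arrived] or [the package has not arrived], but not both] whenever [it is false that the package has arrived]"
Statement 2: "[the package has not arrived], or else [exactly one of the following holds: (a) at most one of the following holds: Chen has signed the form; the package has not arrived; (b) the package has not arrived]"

Let G = "the package has arrived" (F), S = "Chen has signed the form" (F).

Statement 1: Parsed as ~G -> ((S & G) xor ~G)

~G = ~F = T
S & G = F & F = F
~G = ~F = T
(S & G) xor ~G = F xor T = T
~G -> ((S & G) xor ~G) = T -> T = T
So Statement 1 is true.

Statement 2: Formalization: ~G | ((S nand ~G) xor ~G)

~G = ~F = T
~G = ~F = T
S nand ~G = F nand T = T
~G = ~F = T
(S nand ~G) xor ~G = T xor T = F
~G | ((S nand ~G) xor ~G) = T | F = T
Thus Statement 2 is true.

Statement 1 T, Statement 2 T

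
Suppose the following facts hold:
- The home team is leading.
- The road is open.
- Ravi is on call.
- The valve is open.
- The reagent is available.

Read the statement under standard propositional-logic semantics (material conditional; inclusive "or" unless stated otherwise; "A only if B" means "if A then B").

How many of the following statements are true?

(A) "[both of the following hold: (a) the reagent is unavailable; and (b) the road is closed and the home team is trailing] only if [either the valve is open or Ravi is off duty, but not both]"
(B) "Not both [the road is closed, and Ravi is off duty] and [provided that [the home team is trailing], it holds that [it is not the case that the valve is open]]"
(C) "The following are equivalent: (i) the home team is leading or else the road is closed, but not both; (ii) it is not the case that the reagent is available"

Let U = "the reagent is available" (T), Q = "the road is closed" (F), P = "the home team is leading" (T), S = "the valve is open" (T), R = "Ravi is on call" (T).

(A): Formalization: (¬U ∧ (Q ∧ ¬P)) → (S ⊕ ¬R)

¬U = ¬T = F
¬P = ¬T = F
Q ∧ ¬P = F ∧ F = F
¬U ∧ (Q ∧ ¬P) = F ∧ F = F
¬R = ¬T = F
S ⊕ ¬R = T ⊕ F = T
(¬U ∧ (Q ∧ ¬P)) → (S ⊕ ¬R) = F → T = T
So (A) is true.

(B): This is (Q ∧ ¬R) ↑ (¬P → ¬S).

¬R = ¬T = F
Q ∧ ¬R = F ∧ F = F
¬P = ¬T = F
¬S = ¬T = F
¬P → ¬S = F → F = T
(Q ∧ ¬R) ↑ (¬P → ¬S) = F ↑ T = T
Thus (B) is true.

(C): Parsed as (P ⊕ Q) ↔ ¬U

P ⊕ Q = T ⊕ F = T
¬U = ¬T = F
(P ⊕ Q) ↔ ¬U = T ↔ F = F
Hence (C) is false.

2 of the 3 statements are true.

2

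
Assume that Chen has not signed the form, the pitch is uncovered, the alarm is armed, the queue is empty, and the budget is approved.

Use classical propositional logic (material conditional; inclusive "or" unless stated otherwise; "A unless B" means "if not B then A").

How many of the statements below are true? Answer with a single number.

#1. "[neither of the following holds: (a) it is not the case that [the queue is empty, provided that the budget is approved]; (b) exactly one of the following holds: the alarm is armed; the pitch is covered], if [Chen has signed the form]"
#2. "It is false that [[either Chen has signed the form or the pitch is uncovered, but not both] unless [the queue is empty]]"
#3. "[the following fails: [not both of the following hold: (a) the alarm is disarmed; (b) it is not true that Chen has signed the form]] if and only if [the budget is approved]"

1

Let P = "Chen has signed the form" (False), U = "the budget is approved" (True), S = "the queue is empty" (True), R = "the alarm is armed" (True), Q = "the pitch is covered" (False).

#1: In symbols: P -> (not (U -> S) nor (R xor Q))

U -> S = True -> True = True
not (U -> S) = not True = False
R xor Q = True xor False = True
not (U -> S) nor (R xor Q) = False nor True = False
P -> (not (U -> S) nor (R xor Q)) = False -> False = True
So #1 is true.

#2: Parsed as not ((P xor not Q) or S)

not Q = not False = True
P xor not Q = False xor True = True
(P xor not Q) or S = True or True = True
not ((P xor not Q) or S) = not True = False
So #2 is false.

#3: In symbols: not (not R nand not P) iff U

not R = not True = False
not P = not False = True
not R nand not P = False nand True = True
not (not R nand not P) = not True = False
not (not R nand not P) iff U = False iff True = False
So #3 is false.

True statements: 1.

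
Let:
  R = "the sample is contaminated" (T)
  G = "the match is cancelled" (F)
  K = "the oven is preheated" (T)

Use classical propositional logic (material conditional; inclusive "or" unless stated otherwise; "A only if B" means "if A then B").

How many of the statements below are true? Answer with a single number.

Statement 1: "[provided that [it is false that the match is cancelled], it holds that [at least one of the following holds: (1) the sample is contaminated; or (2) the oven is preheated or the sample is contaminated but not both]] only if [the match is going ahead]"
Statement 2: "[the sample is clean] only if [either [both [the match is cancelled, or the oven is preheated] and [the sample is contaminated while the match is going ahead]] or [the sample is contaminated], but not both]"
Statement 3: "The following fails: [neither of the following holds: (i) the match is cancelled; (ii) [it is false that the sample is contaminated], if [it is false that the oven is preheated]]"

3

Statement 1: In symbols: (not G -> (R or (K xor R))) -> not G

not G = not False = True
K xor R = True xor True = False
R or (K xor R) = True or False = True
not G -> (R or (K xor R)) = True -> True = True
not G = not False = True
(not G -> (R or (K xor R))) -> not G = True -> True = True
So Statement 1 is true.

Statement 2: This is not R -> (((G or K) and (R and not G)) xor R).

not R = not True = False
G or K = False or True = True
not G = not False = True
R and not G = True and True = True
(G or K) and (R and not G) = True and True = True
((G or K) and (R and not G)) xor R = True xor True = False
not R -> (((G or K) and (R and not G)) xor R) = False -> False = True
Hence Statement 2 is true.

Statement 3: This is not (G nor (not K -> not R)).

not K = not True = False
not R = not True = False
not K -> not R = False -> False = True
G nor (not K -> not R) = False nor True = False
not (G nor (not K -> not R)) = not False = True
So Statement 3 is true.

True statements: 3 (Statement 1, Statement 2, Statement 3).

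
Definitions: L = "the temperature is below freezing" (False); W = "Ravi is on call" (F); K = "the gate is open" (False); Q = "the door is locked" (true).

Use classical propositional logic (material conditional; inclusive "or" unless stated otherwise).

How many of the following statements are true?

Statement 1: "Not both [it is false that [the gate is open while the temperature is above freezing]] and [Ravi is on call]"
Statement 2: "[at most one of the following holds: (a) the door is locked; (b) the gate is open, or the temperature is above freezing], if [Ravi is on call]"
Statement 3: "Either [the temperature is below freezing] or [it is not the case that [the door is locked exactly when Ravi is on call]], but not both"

3

Statement 1: Parsed as ~(K & ~L) nand W

~L = ~F = T
K & ~L = F & T = F
~(K & ~L) = ~F = T
~(K & ~L) nand W = T nand F = T
Thus Statement 1 is true.

Statement 2: Parsed as W -> (Q nand (K | ~L))

~L = ~F = T
K | ~L = F | T = T
Q nand (K | ~L) = T nand T = F
W -> (Q nand (K | ~L)) = F -> F = T
Hence Statement 2 is true.

Statement 3: Formalization: L xor ~(Q <-> W)

Q <-> W = T <-> F = F
~(Q <-> W) = ~F = T
L xor ~(Q <-> W) = F xor T = T
Hence Statement 3 is true.

Count: 3.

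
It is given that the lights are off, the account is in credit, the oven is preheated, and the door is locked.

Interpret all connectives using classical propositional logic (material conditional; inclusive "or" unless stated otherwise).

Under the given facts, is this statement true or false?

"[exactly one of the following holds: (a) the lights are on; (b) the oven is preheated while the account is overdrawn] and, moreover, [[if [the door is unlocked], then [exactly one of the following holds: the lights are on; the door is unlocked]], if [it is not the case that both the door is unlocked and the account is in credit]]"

False

Let P = "the lights are on" (False), R = "the oven is preheated" (True), Q = "the account is overdrawn" (False), S = "the door is locked" (True).
Formalization: (P xor (R and Q)) and ((not S nand not Q) -> (not S -> (P xor not S)))

R and Q = True and False = False
P xor (R and Q) = False xor False = False
not S = not True = False
not Q = not False = True
not S nand not Q = False nand True = True
not S = not True = False
not S = not True = False
P xor not S = False xor False = False
not S -> (P xor not S) = False -> False = True
(not S nand not Q) -> (not S -> (P xor not S)) = True -> True = True
(P xor (R and Q)) and ((not S nand not Q) -> (not S -> (P xor not S))) = False and True = False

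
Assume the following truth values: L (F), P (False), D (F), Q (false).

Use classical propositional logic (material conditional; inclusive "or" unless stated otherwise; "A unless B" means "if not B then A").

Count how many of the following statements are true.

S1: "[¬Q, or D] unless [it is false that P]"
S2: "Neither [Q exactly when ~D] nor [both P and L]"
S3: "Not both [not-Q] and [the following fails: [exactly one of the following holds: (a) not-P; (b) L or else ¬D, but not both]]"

2

S1: This is (not Q or D) or not P.

not Q = not False = True
not Q or D = True or False = True
not P = not False = True
(not Q or D) or not P = True or True = True
Thus S1 is true.

S2: Parsed as (Q iff not D) nor (P and L)

not D = not False = True
Q iff not D = False iff True = False
P and L = False and False = False
(Q iff not D) nor (P and L) = False nor False = True
Thus S2 is true.

S3: Formalization: not Q nand not (not P xor (L xor not D))

not Q = not False = True
not P = not False = True
not D = not False = True
L xor not D = False xor True = True
not P xor (L xor not D) = True xor True = False
not (not P xor (L xor not D)) = not False = True
not Q nand not (not P xor (L xor not D)) = True nand True = False
Hence S3 is false.

True statements: 2 (S1, S2).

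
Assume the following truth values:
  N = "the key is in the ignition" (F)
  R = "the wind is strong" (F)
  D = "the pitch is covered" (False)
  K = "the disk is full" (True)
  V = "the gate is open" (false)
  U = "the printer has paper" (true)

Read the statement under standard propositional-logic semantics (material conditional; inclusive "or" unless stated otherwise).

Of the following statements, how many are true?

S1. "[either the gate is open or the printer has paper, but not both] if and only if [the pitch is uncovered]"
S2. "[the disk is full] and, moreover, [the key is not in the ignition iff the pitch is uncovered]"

S1: In symbols: (V xor U) iff not D

V xor U = False xor True = True
not D = not False = True
(V xor U) iff not D = True iff True = True
Hence S1 is true.

S2: This is K and (not N iff not D).

not N = not False = True
not D = not False = True
not N iff not D = True iff True = True
K and (not N iff not D) = True and True = True
So S2 is true.

Count: 2.

2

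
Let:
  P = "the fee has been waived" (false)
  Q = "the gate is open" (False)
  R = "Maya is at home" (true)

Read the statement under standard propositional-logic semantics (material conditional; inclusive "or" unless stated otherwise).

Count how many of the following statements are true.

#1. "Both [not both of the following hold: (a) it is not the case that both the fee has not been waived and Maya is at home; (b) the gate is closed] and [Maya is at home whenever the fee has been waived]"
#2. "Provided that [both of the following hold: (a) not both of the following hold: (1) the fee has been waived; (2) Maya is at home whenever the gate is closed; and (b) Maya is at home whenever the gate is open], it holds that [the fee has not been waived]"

2

#1: This is ((¬P ↑ R) ↑ ¬Q) ∧ (P → R).

¬P = ¬F = T
¬P ↑ R = T ↑ T = F
¬Q = ¬F = T
(¬P ↑ R) ↑ ¬Q = F ↑ T = T
P → R = F → T = T
((¬P ↑ R) ↑ ¬Q) ∧ (P → R) = T ∧ T = T
Thus #1 is true.

#2: This is ((P ↑ (¬Q → R)) ∧ (Q → R)) → ¬P.

¬Q = ¬F = T
¬Q → R = T → T = T
P ↑ (¬Q → R) = F ↑ T = T
Q → R = F → T = T
(P ↑ (¬Q → R)) ∧ (Q → R) = T ∧ T = T
¬P = ¬F = T
((P ↑ (¬Q → R)) ∧ (Q → R)) → ¬P = T → T = T
Hence #2 is true.

2 of the 2 statements are true.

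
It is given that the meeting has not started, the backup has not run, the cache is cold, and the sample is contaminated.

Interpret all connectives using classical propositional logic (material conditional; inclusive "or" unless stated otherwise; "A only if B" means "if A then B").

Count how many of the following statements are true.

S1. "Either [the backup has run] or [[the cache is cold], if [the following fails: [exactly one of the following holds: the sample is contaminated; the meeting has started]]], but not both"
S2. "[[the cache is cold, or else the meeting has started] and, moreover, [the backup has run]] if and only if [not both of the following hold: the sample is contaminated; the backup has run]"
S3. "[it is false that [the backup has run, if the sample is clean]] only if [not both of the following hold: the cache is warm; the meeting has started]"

Let M = "the backup has run" (False), P = "the sample is contaminated" (True), V = "the meeting has started" (False), R = "the cache is warm" (False).

S1: Formalization: M xor (not (P xor V) -> not R)

P xor V = True xor False = True
not (P xor V) = not True = False
not R = not False = True
not (P xor V) -> not R = False -> True = True
M xor (not (P xor V) -> not R) = False xor True = True
So S1 is true.

S2: Formalization: ((not R or V) and M) iff (P nand M)

not R = not False = True
not R or V = True or False = True
(not R or V) and M = True and False = False
P nand M = True nand False = True
((not R or V) and M) iff (P nand M) = False iff True = False
So S2 is false.

S3: This is not (not P -> M) -> (R nand V).

not P = not True = False
not P -> M = False -> False = True
not (not P -> M) = not True = False
R nand V = False nand False = True
not (not P -> M) -> (R nand V) = False -> True = True
So S3 is true.

Count: 2.

2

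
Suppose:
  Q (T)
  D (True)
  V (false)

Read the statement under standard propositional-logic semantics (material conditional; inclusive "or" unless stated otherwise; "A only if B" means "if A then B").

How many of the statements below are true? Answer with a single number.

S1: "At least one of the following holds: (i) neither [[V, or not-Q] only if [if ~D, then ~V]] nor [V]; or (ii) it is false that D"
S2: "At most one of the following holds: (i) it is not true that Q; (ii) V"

1

S1: Parsed as (((V or not Q) -> (not D -> not V)) nor V) or not D

not Q = not True = False
V or not Q = False or False = False
not D = not True = False
not V = not False = True
not D -> not V = False -> True = True
(V or not Q) -> (not D -> not V) = False -> True = True
((V or not Q) -> (not D -> not V)) nor V = True nor False = False
not D = not True = False
(((V or not Q) -> (not D -> not V)) nor V) or not D = False or False = False
Hence S1 is false.

S2: Formalization: not Q nand V

not Q = not True = False
not Q nand V = False nand False = True
So S2 is true.

True statements: 1 (S2).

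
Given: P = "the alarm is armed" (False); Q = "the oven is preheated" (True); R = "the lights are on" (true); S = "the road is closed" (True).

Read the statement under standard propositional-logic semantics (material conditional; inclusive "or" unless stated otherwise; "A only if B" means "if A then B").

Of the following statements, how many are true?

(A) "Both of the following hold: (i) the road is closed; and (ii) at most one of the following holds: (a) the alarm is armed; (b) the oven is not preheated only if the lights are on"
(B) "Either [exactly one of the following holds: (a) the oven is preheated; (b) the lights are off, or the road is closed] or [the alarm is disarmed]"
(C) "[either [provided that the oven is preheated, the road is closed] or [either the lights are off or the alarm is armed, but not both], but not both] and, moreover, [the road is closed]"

3

(A): Formalization: S and (P nand (not Q -> R))

not Q = not True = False
not Q -> R = False -> True = True
P nand (not Q -> R) = False nand True = True
S and (P nand (not Q -> R)) = True and True = True
So (A) is true.

(B): Parsed as (Q xor (not R or S)) or not P

not R = not True = False
not R or S = False or True = True
Q xor (not R or S) = True xor True = False
not P = not False = True
(Q xor (not R or S)) or not P = False or True = True
So (B) is true.

(C): Parsed as ((Q -> S) xor (not R xor P)) and S

Q -> S = True -> True = True
not R = not True = False
not R xor P = False xor False = False
(Q -> S) xor (not R xor P) = True xor False = True
((Q -> S) xor (not R xor P)) and S = True and True = True
So (C) is true.

3 of the 3 statements are true.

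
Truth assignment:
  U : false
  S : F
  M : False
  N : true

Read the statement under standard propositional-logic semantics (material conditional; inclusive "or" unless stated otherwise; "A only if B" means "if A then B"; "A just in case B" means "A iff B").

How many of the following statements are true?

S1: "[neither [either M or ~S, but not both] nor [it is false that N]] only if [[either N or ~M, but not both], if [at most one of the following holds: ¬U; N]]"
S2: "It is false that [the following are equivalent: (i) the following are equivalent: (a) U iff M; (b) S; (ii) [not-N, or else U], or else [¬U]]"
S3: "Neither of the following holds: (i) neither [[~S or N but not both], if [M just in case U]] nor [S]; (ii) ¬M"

2

S1: Formalization: ((M xor ~S) nor ~N) -> ((~U nand N) -> (N xor ~M))

~S = ~F = T
M xor ~S = F xor T = T
~N = ~T = F
(M xor ~S) nor ~N = T nor F = F
~U = ~F = T
~U nand N = T nand T = F
~M = ~F = T
N xor ~M = T xor T = F
(~U nand N) -> (N xor ~M) = F -> F = T
((M xor ~S) nor ~N) -> ((~U nand N) -> (N xor ~M)) = F -> T = T
Thus S1 is true.

S2: Formalization: ~(((U <-> M) <-> S) <-> ((~N | U) | ~U))

U <-> M = F <-> F = T
(U <-> M) <-> S = T <-> F = F
~N = ~T = F
~N | U = F | F = F
~U = ~F = T
(~N | U) | ~U = F | T = T
((U <-> M) <-> S) <-> ((~N | U) | ~U) = F <-> T = F
~(((U <-> M) <-> S) <-> ((~N | U) | ~U)) = ~F = T
Thus S2 is true.

S3: This is (((M <-> U) -> (~S xor N)) nor S) nor ~M.

M <-> U = F <-> F = T
~S = ~F = T
~S xor N = T xor T = F
(M <-> U) -> (~S xor N) = T -> F = F
((M <-> U) -> (~S xor N)) nor S = F nor F = T
~M = ~F = T
(((M <-> U) -> (~S xor N)) nor S) nor ~M = T nor T = F
So S3 is false.

True statements: 2.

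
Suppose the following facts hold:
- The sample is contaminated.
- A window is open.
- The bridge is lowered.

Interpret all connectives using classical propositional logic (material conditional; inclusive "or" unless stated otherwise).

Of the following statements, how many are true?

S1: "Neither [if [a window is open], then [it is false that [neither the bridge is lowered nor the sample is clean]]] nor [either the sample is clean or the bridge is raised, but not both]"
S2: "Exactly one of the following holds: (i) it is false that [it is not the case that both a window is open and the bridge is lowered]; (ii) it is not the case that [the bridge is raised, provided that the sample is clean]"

1

Let Q = "a window is open" (T), R = "the bridge is raised" (F), P = "the sample is contaminated" (T).

S1: Parsed as (Q → ¬(¬R ↓ ¬P)) ↓ (¬P ⊕ R)

¬R = ¬F = T
¬P = ¬T = F
¬R ↓ ¬P = T ↓ F = F
¬(¬R ↓ ¬P) = ¬F = T
Q → ¬(¬R ↓ ¬P) = T → T = T
¬P = ¬T = F
¬P ⊕ R = F ⊕ F = F
(Q → ¬(¬R ↓ ¬P)) ↓ (¬P ⊕ R) = T ↓ F = F
Thus S1 is false.

S2: Parsed as ¬(Q ↑ ¬R) ⊕ ¬(¬P → R)

¬R = ¬F = T
Q ↑ ¬R = T ↑ T = F
¬(Q ↑ ¬R) = ¬F = T
¬P = ¬T = F
¬P → R = F → F = T
¬(¬P → R) = ¬T = F
¬(Q ↑ ¬R) ⊕ ¬(¬P → R) = T ⊕ F = T
Thus S2 is true.

Count: 1.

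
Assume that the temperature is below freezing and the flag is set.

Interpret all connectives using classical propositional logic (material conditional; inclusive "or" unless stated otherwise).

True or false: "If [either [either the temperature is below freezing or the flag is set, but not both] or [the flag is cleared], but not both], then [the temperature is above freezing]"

True

Let P = "the temperature is below freezing" (T), Q = "the flag is set" (T).
This is ((P xor Q) xor ~Q) -> ~P.

P xor Q = T xor T = F
~Q = ~T = F
(P xor Q) xor ~Q = F xor F = F
~P = ~T = F
((P xor Q) xor ~Q) -> ~P = F -> F = T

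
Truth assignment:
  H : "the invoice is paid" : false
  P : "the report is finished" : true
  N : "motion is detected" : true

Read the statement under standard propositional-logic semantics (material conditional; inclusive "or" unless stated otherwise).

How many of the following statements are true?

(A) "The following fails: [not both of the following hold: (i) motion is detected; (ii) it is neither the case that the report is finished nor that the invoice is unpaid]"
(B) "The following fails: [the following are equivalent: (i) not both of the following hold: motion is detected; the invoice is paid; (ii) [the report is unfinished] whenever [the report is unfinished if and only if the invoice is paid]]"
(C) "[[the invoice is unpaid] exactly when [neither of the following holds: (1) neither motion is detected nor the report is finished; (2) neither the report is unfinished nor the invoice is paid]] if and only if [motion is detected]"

1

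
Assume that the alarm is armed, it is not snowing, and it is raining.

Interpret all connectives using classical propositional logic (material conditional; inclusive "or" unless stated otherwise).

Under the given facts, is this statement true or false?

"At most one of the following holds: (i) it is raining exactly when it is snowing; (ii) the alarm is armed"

True

Let S = "it is raining" (True), P = "it is snowing" (False), Q = "the alarm is armed" (True).
In symbols: (S iff P) nand Q

S iff P = True iff False = False
(S iff P) nand Q = False nand True = True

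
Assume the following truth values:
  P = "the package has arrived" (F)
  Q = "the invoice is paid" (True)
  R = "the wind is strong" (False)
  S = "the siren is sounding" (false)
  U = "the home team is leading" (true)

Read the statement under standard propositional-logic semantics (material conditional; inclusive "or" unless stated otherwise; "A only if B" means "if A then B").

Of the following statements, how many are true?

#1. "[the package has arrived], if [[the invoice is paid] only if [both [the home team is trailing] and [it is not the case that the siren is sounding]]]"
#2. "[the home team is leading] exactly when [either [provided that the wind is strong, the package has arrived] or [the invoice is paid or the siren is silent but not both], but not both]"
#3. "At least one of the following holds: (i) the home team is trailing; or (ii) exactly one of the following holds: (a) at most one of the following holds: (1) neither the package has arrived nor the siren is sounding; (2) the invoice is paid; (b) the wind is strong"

2

#1: In symbols: (Q -> (not U and not S)) -> P

not U = not True = False
not S = not False = True
not U and not S = False and True = False
Q -> (not U and not S) = True -> False = False
(Q -> (not U and not S)) -> P = False -> False = True
Hence #1 is true.

#2: Formalization: U iff ((R -> P) xor (Q xor not S))

R -> P = False -> False = True
not S = not False = True
Q xor not S = True xor True = False
(R -> P) xor (Q xor not S) = True xor False = True
U iff ((R -> P) xor (Q xor not S)) = True iff True = True
Hence #2 is true.

#3: Formalization: not U or (((P nor S) nand Q) xor R)

not U = not True = False
P nor S = False nor False = True
(P nor S) nand Q = True nand True = False
((P nor S) nand Q) xor R = False xor False = False
not U or (((P nor S) nand Q) xor R) = False or False = False
Hence #3 is false.

True statements: 2 (#1, #2).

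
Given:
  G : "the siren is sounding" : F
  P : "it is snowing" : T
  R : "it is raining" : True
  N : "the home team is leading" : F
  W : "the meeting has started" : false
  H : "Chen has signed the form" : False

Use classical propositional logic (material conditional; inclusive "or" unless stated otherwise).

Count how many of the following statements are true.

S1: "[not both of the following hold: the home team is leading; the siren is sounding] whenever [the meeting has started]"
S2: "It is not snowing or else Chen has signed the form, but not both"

S1: In symbols: W -> (N nand G)

N nand G = F nand F = T
W -> (N nand G) = F -> T = T
Thus S1 is true.

S2: In symbols: ~P xor H

~P = ~T = F
~P xor H = F xor F = F
So S2 is false.

Count: 1.

1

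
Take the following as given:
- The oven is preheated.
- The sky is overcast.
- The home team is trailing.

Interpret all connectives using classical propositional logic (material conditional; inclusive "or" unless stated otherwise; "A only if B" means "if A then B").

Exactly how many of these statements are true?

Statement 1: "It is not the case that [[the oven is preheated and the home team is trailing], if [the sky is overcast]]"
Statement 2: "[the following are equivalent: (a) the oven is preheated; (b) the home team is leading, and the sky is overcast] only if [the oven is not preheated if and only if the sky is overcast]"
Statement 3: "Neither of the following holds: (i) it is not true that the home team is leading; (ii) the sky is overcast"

Let Q = "the sky is overcast" (T), P = "the oven is preheated" (T), R = "the home team is leading" (F).

Statement 1: Formalization: ~(Q -> (P & ~R))

~R = ~F = T
P & ~R = T & T = T
Q -> (P & ~R) = T -> T = T
~(Q -> (P & ~R)) = ~T = F
Thus Statement 1 is false.

Statement 2: In symbols: (P <-> (R & Q)) -> (~P <-> Q)

R & Q = F & T = F
P <-> (R & Q) = T <-> F = F
~P = ~T = F
~P <-> Q = F <-> T = F
(P <-> (R & Q)) -> (~P <-> Q) = F -> F = T
Hence Statement 2 is true.

Statement 3: In symbols: ~R nor Q

~R = ~F = T
~R nor Q = T nor T = F
Thus Statement 3 is false.

1 of the 3 statements is true.

1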